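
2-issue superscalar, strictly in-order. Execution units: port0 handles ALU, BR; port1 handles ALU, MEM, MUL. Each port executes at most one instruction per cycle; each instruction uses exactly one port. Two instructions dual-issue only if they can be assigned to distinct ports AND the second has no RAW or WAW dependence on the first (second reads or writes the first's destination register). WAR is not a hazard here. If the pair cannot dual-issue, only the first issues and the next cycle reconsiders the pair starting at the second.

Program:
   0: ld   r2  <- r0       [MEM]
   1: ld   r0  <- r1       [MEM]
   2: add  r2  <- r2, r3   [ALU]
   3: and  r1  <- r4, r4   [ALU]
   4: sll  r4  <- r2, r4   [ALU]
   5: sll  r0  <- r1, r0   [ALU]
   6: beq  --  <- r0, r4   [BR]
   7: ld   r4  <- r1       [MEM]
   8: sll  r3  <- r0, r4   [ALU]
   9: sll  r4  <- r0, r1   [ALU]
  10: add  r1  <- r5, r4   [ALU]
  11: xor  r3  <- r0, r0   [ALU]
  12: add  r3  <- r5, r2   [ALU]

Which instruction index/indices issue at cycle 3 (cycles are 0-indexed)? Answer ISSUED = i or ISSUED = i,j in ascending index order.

[0] i0  ld  -- no-port MEM/MEM
[1] i1&i2  ld+add  -- 2-wide
[2] i3&i4  and+sll  -- 2-wide
[3] i5  sll  -- RAW r0
[4] i6&i7  beq+ld  -- 2-wide
[5] i8&i9  sll+sll  -- 2-wide
[6] i10&i11  add+xor  -- 2-wide
[7] i12  add  -- tail

ISSUED = 5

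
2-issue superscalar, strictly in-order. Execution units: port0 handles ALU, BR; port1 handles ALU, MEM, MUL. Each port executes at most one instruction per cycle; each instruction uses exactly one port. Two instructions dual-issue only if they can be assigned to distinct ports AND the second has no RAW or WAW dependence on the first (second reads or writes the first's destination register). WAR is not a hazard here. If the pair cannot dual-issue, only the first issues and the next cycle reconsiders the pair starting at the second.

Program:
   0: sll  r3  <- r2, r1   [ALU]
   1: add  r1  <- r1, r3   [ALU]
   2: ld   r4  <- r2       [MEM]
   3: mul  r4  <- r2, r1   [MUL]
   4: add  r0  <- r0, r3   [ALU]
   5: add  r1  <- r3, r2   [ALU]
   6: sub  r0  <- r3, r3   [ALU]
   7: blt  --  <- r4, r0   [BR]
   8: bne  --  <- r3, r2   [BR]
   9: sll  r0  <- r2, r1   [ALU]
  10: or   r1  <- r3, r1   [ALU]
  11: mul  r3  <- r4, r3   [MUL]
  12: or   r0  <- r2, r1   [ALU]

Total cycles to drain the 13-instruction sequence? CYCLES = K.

[0] i0  sll  -- RAW r3
[1] i1&i2  add;ld  -- 2-wide
[2] i3&i4  mul;add  -- 2-wide
[3] i5&i6  add;sub  -- 2-wide
[4] i7  blt  -- no-port BR/BR
[5] i8&i9  bne;sll  -- 2-wide
[6] i10&i11  or;mul  -- 2-wide
[7] i12  or  -- tail

CYCLES = 8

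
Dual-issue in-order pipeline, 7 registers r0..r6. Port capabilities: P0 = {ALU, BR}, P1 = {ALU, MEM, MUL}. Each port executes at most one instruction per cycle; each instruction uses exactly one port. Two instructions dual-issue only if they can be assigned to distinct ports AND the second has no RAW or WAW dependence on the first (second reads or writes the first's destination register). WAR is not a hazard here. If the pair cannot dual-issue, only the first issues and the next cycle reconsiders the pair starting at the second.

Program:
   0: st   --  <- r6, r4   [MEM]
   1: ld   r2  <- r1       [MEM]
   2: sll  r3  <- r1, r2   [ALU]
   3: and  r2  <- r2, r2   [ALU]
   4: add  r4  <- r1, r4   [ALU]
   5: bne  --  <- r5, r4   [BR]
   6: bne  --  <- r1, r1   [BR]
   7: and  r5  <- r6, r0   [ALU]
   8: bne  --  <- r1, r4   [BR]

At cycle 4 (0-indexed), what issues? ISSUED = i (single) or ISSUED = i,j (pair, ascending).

#0 head=0: st i0 no-port MEM/MEM
#1 head=1: ld i1 RAW r2
#2 head=2: sll/and i2&i3 2-wide
#3 head=4: add i4 RAW r4
#4 head=5: bne i5 no-port BR/BR
#5 head=6: bne/and i6&i7 2-wide
#6 head=8: bne i8 tail

ISSUED = 5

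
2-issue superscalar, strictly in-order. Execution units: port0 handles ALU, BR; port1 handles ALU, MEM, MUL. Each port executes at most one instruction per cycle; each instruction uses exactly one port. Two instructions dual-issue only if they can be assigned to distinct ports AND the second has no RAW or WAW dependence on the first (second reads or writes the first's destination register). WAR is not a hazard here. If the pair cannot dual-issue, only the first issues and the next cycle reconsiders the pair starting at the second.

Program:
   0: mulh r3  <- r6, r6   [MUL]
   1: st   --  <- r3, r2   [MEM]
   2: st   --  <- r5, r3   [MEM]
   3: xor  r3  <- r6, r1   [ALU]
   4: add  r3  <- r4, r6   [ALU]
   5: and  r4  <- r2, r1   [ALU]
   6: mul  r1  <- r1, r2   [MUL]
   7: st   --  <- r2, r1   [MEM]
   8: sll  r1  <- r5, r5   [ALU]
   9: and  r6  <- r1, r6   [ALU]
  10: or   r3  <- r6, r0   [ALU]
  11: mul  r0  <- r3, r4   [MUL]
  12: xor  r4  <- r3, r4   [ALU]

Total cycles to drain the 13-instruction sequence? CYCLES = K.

  cy0 -> i0 (mulh) no-port MUL/MEM
  cy1 -> i1 (st) no-port MEM/MEM
  cy2 -> i2/i3 (st+xor) dual
  cy3 -> i4/i5 (add+and) dual
  cy4 -> i6 (mul) no-port MUL/MEM
  cy5 -> i7/i8 (st+sll) dual
  cy6 -> i9 (and) RAW r6
  cy7 -> i10 (or) RAW r3
  cy8 -> i11/i12 (mul+xor) dual

CYCLES = 9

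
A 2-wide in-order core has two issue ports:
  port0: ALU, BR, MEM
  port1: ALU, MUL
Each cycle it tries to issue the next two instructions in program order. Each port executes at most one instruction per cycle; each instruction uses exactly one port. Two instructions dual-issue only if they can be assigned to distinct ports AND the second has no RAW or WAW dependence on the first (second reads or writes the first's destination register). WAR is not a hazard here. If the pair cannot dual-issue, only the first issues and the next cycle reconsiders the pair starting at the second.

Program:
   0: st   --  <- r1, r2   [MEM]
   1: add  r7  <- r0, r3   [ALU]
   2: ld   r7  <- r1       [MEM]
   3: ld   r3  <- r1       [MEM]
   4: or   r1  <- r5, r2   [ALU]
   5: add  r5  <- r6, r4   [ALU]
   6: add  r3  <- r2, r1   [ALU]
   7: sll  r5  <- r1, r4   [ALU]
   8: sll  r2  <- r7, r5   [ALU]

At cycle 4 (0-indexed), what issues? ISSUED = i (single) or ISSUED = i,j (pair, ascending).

#0 head=0: st.MEM/add.ALU i0,i1 dual
#1 head=2: ld.MEM i2 no-port MEM/MEM
#2 head=3: ld.MEM/or.ALU i3,i4 dual
#3 head=5: add.ALU/add.ALU i5,i6 dual
#4 head=7: sll.ALU i7 RAW r5
#5 head=8: sll.ALU i8 tail

ISSUED = 7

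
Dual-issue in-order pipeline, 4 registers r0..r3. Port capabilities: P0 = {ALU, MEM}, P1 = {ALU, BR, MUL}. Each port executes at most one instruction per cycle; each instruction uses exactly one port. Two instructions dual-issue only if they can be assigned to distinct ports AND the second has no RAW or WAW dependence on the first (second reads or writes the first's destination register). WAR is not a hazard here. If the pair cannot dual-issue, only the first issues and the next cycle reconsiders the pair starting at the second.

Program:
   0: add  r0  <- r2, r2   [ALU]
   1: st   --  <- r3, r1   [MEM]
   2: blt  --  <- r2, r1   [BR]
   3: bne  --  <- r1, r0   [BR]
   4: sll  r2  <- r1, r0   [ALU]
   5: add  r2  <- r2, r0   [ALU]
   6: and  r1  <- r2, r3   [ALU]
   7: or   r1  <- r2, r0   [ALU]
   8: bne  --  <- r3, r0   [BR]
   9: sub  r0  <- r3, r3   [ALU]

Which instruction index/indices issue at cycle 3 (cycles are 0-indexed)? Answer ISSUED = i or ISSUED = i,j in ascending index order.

  cy0 -> i0+i1 (add;st) dual
  cy1 -> i2 (blt) no-port BR/BR
  cy2 -> i3+i4 (bne;sll) dual
  cy3 -> i5 (add) RAW r2
  cy4 -> i6 (and) WAW r1
  cy5 -> i7+i8 (or;bne) dual
  cy6 -> i9 (sub) tail

ISSUED = 5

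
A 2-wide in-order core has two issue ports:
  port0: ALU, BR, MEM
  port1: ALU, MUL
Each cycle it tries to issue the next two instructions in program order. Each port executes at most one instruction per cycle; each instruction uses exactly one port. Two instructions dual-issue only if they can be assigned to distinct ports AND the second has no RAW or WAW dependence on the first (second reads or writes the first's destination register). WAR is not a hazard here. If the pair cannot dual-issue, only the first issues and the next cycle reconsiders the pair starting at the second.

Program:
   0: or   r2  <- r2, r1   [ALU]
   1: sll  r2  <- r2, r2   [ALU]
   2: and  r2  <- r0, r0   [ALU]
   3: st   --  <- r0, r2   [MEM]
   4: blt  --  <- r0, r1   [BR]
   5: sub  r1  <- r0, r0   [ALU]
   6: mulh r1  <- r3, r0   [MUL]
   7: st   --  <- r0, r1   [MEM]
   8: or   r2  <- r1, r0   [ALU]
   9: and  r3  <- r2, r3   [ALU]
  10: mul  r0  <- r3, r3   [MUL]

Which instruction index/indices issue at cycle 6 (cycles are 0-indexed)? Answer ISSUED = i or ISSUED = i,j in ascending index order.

  cy0 -> i0 (or.ALU) RAW+WAW r2
  cy1 -> i1 (sll.ALU) WAW r2
  cy2 -> i2 (and.ALU) RAW r2
  cy3 -> i3 (st.MEM) no-port MEM/BR
  cy4 -> i4,i5 (blt.BR/sub.ALU) pair
  cy5 -> i6 (mulh.MUL) RAW r1
  cy6 -> i7,i8 (st.MEM/or.ALU) pair
  cy7 -> i9 (and.ALU) RAW r3
  cy8 -> i10 (mul.MUL) tail

ISSUED = 7,8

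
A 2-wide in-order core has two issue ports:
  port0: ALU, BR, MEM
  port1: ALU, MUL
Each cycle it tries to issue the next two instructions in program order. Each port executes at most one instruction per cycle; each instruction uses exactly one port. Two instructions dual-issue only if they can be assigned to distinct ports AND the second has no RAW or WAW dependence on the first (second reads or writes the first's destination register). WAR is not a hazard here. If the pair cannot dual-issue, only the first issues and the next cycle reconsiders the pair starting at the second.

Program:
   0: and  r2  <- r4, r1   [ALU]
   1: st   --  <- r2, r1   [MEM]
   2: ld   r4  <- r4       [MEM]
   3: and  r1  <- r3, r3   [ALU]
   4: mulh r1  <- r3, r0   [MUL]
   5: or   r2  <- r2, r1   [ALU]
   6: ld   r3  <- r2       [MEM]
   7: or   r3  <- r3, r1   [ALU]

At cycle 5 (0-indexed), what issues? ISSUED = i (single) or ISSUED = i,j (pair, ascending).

ISSUED = 6

t=0 i0:and.ALU ; RAW r2
t=1 i1:st.MEM ; no-port MEM/MEM
t=2 i2/i3:ld.MEM/and.ALU ; dual
t=3 i4:mulh.MUL ; RAW r1
t=4 i5:or.ALU ; RAW r2
t=5 i6:ld.MEM ; RAW+WAW r3
t=6 i7:or.ALU ; tail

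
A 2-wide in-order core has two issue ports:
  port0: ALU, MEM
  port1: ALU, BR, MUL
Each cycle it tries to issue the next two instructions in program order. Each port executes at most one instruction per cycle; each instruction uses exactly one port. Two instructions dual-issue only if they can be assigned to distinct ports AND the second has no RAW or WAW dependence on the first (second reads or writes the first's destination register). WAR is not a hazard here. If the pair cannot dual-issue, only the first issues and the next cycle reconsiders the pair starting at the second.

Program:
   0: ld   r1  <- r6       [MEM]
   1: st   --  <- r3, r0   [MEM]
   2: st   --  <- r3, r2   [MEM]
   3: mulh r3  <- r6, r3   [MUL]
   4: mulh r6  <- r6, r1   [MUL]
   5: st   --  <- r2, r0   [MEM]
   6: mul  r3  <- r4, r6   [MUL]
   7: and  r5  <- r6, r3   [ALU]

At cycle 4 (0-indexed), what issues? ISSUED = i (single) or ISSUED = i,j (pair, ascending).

ISSUED = 6

[0] i0  ld.MEM  -- no-port MEM/MEM
[1] i1  st.MEM  -- no-port MEM/MEM
[2] i2+i3  st.MEM+mulh.MUL  -- dual
[3] i4+i5  mulh.MUL+st.MEM  -- dual
[4] i6  mul.MUL  -- RAW r3
[5] i7  and.ALU  -- tail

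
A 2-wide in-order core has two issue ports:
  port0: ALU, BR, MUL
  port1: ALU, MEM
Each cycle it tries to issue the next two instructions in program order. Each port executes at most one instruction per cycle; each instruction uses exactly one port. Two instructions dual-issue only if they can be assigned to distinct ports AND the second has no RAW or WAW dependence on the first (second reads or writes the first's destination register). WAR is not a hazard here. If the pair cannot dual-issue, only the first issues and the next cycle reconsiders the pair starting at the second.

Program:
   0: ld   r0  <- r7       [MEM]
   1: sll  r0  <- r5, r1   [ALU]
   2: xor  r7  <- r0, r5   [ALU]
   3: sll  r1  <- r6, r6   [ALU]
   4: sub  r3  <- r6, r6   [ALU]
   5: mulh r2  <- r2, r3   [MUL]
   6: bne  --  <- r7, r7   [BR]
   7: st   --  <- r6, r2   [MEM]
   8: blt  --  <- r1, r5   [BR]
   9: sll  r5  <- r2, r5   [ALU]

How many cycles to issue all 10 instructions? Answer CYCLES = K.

0. ld.MEM @i0  | WAW r0
1. sll.ALU @i1  | RAW r0
2. xor.ALU+sll.ALU @i2,i3  | dual
3. sub.ALU @i4  | RAW r3
4. mulh.MUL @i5  | no-port MUL/BR
5. bne.BR+st.MEM @i6,i7  | dual
6. blt.BR+sll.ALU @i8,i9  | dual

CYCLES = 7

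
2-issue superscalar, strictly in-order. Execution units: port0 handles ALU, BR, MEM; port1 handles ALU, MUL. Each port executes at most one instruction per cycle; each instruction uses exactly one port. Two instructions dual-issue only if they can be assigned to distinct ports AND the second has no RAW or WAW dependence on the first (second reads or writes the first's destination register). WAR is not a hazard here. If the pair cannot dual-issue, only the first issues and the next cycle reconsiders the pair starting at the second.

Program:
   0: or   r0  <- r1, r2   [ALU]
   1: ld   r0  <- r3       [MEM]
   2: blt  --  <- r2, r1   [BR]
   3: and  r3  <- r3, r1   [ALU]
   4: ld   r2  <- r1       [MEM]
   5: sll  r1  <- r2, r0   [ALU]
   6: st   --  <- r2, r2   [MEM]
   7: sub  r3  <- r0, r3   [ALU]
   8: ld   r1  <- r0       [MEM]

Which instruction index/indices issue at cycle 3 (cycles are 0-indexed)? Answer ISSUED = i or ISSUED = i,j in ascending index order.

ISSUED = 4

[0] i0  or.ALU  -- WAW r0
[1] i1  ld.MEM  -- no-port MEM/BR
[2] i2,i3  blt.BR and.ALU  -- pair
[3] i4  ld.MEM  -- RAW r2
[4] i5,i6  sll.ALU st.MEM  -- pair
[5] i7,i8  sub.ALU ld.MEM  -- pair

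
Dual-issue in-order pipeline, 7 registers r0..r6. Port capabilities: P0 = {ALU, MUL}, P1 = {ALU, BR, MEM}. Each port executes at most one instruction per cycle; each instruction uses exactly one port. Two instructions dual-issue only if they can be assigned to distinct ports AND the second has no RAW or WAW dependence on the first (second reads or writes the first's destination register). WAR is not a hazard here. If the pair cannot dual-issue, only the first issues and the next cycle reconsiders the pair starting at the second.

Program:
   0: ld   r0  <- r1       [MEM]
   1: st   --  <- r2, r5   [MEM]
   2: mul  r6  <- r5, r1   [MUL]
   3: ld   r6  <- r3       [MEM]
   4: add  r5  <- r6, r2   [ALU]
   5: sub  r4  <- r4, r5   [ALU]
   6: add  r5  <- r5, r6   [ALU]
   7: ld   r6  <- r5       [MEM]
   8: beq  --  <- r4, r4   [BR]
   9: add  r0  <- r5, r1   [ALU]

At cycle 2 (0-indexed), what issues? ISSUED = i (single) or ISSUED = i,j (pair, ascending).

ISSUED = 3

c0: i0 ld.MEM  no-port MEM/MEM
c1: i1+i2 st.MEM;mul.MUL  pair
c2: i3 ld.MEM  RAW r6
c3: i4 add.ALU  RAW r5
c4: i5+i6 sub.ALU;add.ALU  pair
c5: i7 ld.MEM  no-port MEM/BR
c6: i8+i9 beq.BR;add.ALU  pair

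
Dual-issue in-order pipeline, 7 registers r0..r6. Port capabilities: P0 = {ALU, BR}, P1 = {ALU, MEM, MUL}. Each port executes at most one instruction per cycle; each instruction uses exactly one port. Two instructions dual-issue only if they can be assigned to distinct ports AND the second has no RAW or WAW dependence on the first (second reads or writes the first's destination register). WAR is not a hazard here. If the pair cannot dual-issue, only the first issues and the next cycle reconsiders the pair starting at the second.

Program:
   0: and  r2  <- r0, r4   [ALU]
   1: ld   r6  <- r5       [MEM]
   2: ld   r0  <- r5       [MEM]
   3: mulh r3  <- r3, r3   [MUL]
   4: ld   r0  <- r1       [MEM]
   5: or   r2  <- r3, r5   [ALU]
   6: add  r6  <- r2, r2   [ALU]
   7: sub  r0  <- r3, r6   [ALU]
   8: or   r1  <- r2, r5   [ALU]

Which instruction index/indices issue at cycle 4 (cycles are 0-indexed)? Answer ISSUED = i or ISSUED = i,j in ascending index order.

ISSUED = 6

  cy0 -> i0+i1 (and+ld) 2-wide
  cy1 -> i2 (ld) no-port MEM/MUL
  cy2 -> i3 (mulh) no-port MUL/MEM
  cy3 -> i4+i5 (ld+or) 2-wide
  cy4 -> i6 (add) RAW r6
  cy5 -> i7+i8 (sub+or) 2-wide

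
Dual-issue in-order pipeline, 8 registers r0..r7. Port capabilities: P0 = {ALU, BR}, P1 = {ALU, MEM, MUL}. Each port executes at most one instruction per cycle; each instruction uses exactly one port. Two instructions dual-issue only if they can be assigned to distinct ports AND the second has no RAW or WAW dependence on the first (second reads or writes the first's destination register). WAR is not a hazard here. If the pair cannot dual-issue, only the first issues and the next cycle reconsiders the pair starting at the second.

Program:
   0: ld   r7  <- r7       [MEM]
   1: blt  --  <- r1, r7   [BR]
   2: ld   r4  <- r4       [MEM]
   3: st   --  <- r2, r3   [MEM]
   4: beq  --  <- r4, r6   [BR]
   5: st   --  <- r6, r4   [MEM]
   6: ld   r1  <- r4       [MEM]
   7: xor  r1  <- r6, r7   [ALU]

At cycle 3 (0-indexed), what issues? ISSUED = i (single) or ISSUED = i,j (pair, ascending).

ISSUED = 5

#0 head=0: ld.MEM i0 RAW r7
#1 head=1: blt.BR+ld.MEM i1+i2 dual
#2 head=3: st.MEM+beq.BR i3+i4 dual
#3 head=5: st.MEM i5 no-port MEM/MEM
#4 head=6: ld.MEM i6 WAW r1
#5 head=7: xor.ALU i7 tail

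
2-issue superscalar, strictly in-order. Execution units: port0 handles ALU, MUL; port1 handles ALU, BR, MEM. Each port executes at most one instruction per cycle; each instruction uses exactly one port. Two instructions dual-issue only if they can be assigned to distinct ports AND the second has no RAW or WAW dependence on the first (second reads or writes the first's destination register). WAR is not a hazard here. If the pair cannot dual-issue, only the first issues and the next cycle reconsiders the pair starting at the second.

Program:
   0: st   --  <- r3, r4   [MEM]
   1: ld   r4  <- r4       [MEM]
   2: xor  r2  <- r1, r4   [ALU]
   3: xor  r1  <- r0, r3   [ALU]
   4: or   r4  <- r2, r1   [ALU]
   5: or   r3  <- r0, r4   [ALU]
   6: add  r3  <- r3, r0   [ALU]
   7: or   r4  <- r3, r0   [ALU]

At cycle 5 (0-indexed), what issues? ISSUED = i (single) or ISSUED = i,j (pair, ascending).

ISSUED = 6

c0: i0 st  no-port MEM/MEM
c1: i1 ld  RAW r4
c2: i2+i3 xor/xor  pair
c3: i4 or  RAW r4
c4: i5 or  RAW+WAW r3
c5: i6 add  RAW r3
c6: i7 or  tail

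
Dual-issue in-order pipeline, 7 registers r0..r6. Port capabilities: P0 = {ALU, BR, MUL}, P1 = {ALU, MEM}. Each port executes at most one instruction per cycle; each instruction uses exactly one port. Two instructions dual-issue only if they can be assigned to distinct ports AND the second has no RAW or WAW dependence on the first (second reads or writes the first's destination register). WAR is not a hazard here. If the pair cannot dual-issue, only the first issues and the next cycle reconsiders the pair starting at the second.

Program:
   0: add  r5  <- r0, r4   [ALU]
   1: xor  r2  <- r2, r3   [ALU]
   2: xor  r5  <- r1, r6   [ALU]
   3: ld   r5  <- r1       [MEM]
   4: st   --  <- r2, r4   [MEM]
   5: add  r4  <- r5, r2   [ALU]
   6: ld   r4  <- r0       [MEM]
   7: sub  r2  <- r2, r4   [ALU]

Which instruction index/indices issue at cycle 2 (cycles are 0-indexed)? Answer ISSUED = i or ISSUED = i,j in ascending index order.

c0: i0&i1 add xor  pair
c1: i2 xor  WAW r5
c2: i3 ld  no-port MEM/MEM
c3: i4&i5 st add  pair
c4: i6 ld  RAW r4
c5: i7 sub  tail

ISSUED = 3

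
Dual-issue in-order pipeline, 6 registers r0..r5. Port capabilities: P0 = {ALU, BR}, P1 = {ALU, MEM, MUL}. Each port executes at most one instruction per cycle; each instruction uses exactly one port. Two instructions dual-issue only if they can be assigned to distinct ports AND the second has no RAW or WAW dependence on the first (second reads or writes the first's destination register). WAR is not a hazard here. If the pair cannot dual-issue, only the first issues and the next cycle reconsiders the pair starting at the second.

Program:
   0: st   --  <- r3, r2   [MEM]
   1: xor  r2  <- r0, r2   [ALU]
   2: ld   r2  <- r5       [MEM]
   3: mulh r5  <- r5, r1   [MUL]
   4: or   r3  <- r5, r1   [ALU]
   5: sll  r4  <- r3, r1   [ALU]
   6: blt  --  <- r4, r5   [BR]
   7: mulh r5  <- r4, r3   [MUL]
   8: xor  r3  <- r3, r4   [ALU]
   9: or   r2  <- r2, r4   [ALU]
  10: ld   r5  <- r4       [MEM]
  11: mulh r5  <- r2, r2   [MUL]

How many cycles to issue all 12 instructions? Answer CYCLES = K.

t=0 i0&i1:st.MEM xor.ALU ; dual
t=1 i2:ld.MEM ; no-port MEM/MUL
t=2 i3:mulh.MUL ; RAW r5
t=3 i4:or.ALU ; RAW r3
t=4 i5:sll.ALU ; RAW r4
t=5 i6&i7:blt.BR mulh.MUL ; dual
t=6 i8&i9:xor.ALU or.ALU ; dual
t=7 i10:ld.MEM ; no-port MEM/MUL
t=8 i11:mulh.MUL ; tail

CYCLES = 9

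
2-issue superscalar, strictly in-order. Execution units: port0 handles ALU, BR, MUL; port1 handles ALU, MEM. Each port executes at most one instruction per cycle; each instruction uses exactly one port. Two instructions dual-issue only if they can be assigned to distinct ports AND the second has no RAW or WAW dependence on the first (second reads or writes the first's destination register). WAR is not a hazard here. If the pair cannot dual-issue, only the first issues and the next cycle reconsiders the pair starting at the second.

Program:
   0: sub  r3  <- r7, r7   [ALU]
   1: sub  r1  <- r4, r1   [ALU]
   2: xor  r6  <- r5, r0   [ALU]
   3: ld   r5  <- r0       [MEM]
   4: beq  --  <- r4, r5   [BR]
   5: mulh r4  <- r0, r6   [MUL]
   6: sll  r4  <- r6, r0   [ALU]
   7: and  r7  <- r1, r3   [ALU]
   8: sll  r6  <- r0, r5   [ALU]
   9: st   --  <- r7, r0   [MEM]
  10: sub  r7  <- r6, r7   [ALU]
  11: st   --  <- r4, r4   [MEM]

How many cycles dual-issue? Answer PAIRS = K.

[0] i0,i1  sub.ALU sub.ALU  -- 2-wide
[1] i2,i3  xor.ALU ld.MEM  -- 2-wide
[2] i4  beq.BR  -- no-port BR/MUL
[3] i5  mulh.MUL  -- WAW r4
[4] i6,i7  sll.ALU and.ALU  -- 2-wide
[5] i8,i9  sll.ALU st.MEM  -- 2-wide
[6] i10,i11  sub.ALU st.MEM  -- 2-wide

PAIRS = 5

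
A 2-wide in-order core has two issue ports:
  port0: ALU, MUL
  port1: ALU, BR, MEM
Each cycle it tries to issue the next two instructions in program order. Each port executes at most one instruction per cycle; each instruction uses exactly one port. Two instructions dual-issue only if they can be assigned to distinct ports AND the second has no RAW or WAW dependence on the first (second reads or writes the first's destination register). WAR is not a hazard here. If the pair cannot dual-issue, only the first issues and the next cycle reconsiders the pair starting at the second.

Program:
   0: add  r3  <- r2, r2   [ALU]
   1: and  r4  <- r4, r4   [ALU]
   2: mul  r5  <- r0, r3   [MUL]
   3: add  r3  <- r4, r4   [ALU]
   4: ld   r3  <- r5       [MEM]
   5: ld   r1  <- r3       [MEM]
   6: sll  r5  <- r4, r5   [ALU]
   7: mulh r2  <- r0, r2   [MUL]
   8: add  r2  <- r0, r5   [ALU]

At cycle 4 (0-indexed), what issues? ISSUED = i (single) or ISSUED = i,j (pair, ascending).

c0: i0+i1 add/and  2-wide
c1: i2+i3 mul/add  2-wide
c2: i4 ld  no-port MEM/MEM
c3: i5+i6 ld/sll  2-wide
c4: i7 mulh  WAW r2
c5: i8 add  tail

ISSUED = 7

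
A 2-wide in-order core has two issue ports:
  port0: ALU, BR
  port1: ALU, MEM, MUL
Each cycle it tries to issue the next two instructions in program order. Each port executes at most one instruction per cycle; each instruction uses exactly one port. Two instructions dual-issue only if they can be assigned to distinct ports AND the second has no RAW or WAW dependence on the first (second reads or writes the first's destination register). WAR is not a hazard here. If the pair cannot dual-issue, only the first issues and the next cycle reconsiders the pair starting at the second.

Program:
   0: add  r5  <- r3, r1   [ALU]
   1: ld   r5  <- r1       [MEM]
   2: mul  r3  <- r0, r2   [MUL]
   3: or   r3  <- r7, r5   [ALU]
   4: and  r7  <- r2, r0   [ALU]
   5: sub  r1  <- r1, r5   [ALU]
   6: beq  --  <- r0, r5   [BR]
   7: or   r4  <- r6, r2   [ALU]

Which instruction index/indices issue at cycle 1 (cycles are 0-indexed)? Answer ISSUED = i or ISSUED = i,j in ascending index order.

t=0 i0:add ; WAW r5
t=1 i1:ld ; no-port MEM/MUL
t=2 i2:mul ; WAW r3
t=3 i3+i4:or;and ; pair
t=4 i5+i6:sub;beq ; pair
t=5 i7:or ; tail

ISSUED = 1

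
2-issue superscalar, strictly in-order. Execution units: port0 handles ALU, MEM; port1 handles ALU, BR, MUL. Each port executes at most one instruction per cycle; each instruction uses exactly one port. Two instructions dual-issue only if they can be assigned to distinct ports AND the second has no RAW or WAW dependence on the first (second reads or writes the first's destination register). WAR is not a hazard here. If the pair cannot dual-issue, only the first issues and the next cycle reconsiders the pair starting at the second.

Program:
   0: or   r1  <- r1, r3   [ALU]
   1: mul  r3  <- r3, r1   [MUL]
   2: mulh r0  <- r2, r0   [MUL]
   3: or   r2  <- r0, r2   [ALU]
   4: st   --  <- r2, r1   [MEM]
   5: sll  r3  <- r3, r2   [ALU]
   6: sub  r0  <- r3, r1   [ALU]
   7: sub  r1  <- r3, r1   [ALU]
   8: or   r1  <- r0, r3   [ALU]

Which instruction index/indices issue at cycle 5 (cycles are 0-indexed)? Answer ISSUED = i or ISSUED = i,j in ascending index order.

ISSUED = 6,7

[0] i0  or.ALU  -- RAW r1
[1] i1  mul.MUL  -- no-port MUL/MUL
[2] i2  mulh.MUL  -- RAW r0
[3] i3  or.ALU  -- RAW r2
[4] i4+i5  st.MEM sll.ALU  -- 2-wide
[5] i6+i7  sub.ALU sub.ALU  -- 2-wide
[6] i8  or.ALU  -- tail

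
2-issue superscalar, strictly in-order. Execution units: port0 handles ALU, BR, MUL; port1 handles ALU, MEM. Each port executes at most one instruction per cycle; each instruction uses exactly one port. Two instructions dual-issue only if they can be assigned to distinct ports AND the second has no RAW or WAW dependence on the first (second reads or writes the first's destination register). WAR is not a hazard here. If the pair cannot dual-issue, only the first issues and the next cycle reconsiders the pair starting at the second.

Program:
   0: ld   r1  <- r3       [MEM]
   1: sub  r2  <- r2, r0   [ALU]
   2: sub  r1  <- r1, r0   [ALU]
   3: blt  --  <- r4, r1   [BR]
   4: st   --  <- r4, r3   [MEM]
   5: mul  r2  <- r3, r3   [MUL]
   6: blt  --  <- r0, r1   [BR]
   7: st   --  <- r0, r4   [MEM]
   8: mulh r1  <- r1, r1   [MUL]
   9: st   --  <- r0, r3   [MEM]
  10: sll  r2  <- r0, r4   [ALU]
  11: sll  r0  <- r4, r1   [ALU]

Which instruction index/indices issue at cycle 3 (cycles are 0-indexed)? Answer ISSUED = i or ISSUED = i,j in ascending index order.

ISSUED = 5

#0 head=0: ld/sub i0/i1 pair
#1 head=2: sub i2 RAW r1
#2 head=3: blt/st i3/i4 pair
#3 head=5: mul i5 no-port MUL/BR
#4 head=6: blt/st i6/i7 pair
#5 head=8: mulh/st i8/i9 pair
#6 head=10: sll/sll i10/i11 pair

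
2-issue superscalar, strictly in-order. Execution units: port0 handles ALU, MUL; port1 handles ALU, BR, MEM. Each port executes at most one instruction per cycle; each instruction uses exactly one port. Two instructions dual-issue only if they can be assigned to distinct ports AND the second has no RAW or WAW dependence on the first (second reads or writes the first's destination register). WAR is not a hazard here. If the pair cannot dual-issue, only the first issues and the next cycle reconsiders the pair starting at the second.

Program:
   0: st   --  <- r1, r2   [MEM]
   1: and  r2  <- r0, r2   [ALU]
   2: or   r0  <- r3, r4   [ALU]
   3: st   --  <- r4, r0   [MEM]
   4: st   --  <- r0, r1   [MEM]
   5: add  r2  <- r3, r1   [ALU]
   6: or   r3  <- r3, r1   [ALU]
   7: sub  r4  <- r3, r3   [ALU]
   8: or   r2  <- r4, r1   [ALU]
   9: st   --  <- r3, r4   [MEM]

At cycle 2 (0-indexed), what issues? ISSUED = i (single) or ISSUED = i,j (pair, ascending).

[0] i0/i1  st/and  -- dual
[1] i2  or  -- RAW r0
[2] i3  st  -- no-port MEM/MEM
[3] i4/i5  st/add  -- dual
[4] i6  or  -- RAW r3
[5] i7  sub  -- RAW r4
[6] i8/i9  or/st  -- dual

ISSUED = 3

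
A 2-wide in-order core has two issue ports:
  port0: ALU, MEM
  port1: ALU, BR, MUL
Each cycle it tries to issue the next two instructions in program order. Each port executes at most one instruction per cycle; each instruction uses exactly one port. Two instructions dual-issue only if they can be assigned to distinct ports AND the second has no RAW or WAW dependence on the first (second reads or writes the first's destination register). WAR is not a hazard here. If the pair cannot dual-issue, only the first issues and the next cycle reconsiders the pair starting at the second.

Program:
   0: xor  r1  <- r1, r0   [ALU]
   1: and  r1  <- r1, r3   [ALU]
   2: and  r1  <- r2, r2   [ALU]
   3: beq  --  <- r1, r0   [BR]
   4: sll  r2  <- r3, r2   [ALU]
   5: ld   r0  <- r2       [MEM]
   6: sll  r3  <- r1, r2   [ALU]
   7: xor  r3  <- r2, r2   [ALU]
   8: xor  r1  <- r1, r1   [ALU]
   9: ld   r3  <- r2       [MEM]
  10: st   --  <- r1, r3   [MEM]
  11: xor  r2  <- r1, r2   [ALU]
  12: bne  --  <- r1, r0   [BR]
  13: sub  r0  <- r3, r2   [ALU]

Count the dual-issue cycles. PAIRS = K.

t=0 i0:xor ; RAW+WAW r1
t=1 i1:and ; WAW r1
t=2 i2:and ; RAW r1
t=3 i3&i4:beq sll ; 2-wide
t=4 i5&i6:ld sll ; 2-wide
t=5 i7&i8:xor xor ; 2-wide
t=6 i9:ld ; no-port MEM/MEM
t=7 i10&i11:st xor ; 2-wide
t=8 i12&i13:bne sub ; 2-wide

PAIRS = 5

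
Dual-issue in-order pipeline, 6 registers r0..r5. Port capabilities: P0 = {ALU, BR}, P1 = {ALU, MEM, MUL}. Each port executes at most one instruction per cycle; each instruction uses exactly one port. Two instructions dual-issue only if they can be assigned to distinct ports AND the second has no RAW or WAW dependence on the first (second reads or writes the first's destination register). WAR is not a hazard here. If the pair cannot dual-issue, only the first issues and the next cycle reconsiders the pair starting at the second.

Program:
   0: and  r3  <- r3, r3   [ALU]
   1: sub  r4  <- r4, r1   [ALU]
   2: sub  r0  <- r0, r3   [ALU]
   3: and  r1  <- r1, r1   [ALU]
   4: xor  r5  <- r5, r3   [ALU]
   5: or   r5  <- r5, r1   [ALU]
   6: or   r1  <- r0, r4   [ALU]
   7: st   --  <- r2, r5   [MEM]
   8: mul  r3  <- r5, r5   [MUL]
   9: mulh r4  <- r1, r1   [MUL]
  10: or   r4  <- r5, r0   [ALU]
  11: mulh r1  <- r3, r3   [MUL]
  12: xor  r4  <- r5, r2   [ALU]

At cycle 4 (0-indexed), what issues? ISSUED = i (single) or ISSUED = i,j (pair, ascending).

c0: i0&i1 and.ALU/sub.ALU  pair
c1: i2&i3 sub.ALU/and.ALU  pair
c2: i4 xor.ALU  RAW+WAW r5
c3: i5&i6 or.ALU/or.ALU  pair
c4: i7 st.MEM  no-port MEM/MUL
c5: i8 mul.MUL  no-port MUL/MUL
c6: i9 mulh.MUL  WAW r4
c7: i10&i11 or.ALU/mulh.MUL  pair
c8: i12 xor.ALU  tail

ISSUED = 7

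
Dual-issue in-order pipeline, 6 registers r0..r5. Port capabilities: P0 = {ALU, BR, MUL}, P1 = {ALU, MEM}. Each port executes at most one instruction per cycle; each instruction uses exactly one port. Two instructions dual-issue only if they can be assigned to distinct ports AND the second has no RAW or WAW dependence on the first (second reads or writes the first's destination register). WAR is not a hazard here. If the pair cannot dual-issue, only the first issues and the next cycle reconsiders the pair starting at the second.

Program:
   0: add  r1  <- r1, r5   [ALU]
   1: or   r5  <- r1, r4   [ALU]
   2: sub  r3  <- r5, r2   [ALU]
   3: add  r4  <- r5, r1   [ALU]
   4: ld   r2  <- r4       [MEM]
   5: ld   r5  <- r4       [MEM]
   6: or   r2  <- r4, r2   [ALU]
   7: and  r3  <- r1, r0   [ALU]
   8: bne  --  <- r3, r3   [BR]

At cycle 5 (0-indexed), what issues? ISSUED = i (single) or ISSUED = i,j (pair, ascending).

ISSUED = 7

#0 head=0: add.ALU i0 RAW r1
#1 head=1: or.ALU i1 RAW r5
#2 head=2: sub.ALU+add.ALU i2+i3 2-wide
#3 head=4: ld.MEM i4 no-port MEM/MEM
#4 head=5: ld.MEM+or.ALU i5+i6 2-wide
#5 head=7: and.ALU i7 RAW r3
#6 head=8: bne.BR i8 tail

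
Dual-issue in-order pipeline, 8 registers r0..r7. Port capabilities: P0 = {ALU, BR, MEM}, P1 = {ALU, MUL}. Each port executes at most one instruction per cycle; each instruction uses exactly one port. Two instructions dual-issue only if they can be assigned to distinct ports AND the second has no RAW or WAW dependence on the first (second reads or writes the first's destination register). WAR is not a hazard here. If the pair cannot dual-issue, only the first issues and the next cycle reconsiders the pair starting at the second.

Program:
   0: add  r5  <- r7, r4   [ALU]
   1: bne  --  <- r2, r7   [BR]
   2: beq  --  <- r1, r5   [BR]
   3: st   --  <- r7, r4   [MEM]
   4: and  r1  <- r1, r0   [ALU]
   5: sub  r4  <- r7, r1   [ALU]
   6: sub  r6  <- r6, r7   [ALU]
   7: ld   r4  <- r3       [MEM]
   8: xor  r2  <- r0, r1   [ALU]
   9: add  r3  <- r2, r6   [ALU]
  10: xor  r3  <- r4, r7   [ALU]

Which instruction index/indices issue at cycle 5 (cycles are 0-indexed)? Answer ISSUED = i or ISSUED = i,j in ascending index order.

ISSUED = 9

#0 head=0: add bne i0+i1 pair
#1 head=2: beq i2 no-port BR/MEM
#2 head=3: st and i3+i4 pair
#3 head=5: sub sub i5+i6 pair
#4 head=7: ld xor i7+i8 pair
#5 head=9: add i9 WAW r3
#6 head=10: xor i10 tail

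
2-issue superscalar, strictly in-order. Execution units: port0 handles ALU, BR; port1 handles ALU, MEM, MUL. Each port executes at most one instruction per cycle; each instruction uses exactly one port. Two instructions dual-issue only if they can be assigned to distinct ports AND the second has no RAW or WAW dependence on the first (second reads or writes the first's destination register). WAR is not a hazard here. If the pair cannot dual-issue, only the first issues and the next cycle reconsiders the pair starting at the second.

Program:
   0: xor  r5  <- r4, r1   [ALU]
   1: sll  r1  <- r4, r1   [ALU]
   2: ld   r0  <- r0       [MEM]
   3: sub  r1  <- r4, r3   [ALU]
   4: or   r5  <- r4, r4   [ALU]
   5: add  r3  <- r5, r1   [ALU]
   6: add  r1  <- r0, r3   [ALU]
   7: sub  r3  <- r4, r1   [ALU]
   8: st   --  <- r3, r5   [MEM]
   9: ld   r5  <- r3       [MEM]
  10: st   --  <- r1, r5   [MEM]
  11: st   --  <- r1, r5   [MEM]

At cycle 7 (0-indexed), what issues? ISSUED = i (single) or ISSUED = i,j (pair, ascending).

ISSUED = 9

0. xor;sll @i0+i1  | pair
1. ld;sub @i2+i3  | pair
2. or @i4  | RAW r5
3. add @i5  | RAW r3
4. add @i6  | RAW r1
5. sub @i7  | RAW r3
6. st @i8  | no-port MEM/MEM
7. ld @i9  | no-port MEM/MEM
8. st @i10  | no-port MEM/MEM
9. st @i11  | tail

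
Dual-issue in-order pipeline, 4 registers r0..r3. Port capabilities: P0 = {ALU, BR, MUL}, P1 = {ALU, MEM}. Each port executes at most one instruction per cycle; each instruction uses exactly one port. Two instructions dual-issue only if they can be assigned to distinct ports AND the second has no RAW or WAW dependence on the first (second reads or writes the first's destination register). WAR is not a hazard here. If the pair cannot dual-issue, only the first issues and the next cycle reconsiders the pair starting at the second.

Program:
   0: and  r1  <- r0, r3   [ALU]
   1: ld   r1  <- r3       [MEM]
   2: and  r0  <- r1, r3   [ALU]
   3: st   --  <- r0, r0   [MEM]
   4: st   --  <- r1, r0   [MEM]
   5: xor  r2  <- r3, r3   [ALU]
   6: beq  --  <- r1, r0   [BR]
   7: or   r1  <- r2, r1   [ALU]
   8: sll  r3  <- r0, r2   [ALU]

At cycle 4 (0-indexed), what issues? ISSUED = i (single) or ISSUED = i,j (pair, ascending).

ISSUED = 4,5

t=0 i0:and.ALU ; WAW r1
t=1 i1:ld.MEM ; RAW r1
t=2 i2:and.ALU ; RAW r0
t=3 i3:st.MEM ; no-port MEM/MEM
t=4 i4,i5:st.MEM;xor.ALU ; 2-wide
t=5 i6,i7:beq.BR;or.ALU ; 2-wide
t=6 i8:sll.ALU ; tail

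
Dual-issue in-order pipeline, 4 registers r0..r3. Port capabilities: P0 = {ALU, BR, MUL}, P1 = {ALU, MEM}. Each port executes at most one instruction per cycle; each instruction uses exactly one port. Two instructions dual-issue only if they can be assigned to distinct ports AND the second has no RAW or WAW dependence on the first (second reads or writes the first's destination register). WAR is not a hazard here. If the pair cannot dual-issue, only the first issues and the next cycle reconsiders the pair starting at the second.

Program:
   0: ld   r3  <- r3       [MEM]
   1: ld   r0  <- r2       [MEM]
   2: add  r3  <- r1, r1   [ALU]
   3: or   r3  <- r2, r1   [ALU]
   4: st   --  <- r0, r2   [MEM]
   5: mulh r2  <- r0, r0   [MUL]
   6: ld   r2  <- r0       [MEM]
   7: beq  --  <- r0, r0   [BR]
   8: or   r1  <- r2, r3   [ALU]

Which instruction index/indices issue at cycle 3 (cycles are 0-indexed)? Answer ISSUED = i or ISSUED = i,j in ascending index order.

#0 head=0: ld.MEM i0 no-port MEM/MEM
#1 head=1: ld.MEM+add.ALU i1+i2 2-wide
#2 head=3: or.ALU+st.MEM i3+i4 2-wide
#3 head=5: mulh.MUL i5 WAW r2
#4 head=6: ld.MEM+beq.BR i6+i7 2-wide
#5 head=8: or.ALU i8 tail

ISSUED = 5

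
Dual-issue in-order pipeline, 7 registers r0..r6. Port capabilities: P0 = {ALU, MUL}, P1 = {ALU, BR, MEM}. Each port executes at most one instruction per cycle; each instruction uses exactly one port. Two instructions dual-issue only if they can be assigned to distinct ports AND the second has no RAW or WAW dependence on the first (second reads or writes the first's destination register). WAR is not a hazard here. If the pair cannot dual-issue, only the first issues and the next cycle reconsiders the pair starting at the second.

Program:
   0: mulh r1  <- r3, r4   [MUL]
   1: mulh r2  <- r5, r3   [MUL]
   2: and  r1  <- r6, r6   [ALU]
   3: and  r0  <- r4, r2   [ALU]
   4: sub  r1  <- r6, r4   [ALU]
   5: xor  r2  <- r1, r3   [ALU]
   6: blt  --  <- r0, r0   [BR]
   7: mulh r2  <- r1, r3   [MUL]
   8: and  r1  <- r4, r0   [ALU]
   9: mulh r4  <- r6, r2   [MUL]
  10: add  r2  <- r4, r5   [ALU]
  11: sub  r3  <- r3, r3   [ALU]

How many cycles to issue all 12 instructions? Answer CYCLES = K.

CYCLES = 7

t=0 i0:mulh.MUL ; no-port MUL/MUL
t=1 i1&i2:mulh.MUL/and.ALU ; dual
t=2 i3&i4:and.ALU/sub.ALU ; dual
t=3 i5&i6:xor.ALU/blt.BR ; dual
t=4 i7&i8:mulh.MUL/and.ALU ; dual
t=5 i9:mulh.MUL ; RAW r4
t=6 i10&i11:add.ALU/sub.ALU ; dual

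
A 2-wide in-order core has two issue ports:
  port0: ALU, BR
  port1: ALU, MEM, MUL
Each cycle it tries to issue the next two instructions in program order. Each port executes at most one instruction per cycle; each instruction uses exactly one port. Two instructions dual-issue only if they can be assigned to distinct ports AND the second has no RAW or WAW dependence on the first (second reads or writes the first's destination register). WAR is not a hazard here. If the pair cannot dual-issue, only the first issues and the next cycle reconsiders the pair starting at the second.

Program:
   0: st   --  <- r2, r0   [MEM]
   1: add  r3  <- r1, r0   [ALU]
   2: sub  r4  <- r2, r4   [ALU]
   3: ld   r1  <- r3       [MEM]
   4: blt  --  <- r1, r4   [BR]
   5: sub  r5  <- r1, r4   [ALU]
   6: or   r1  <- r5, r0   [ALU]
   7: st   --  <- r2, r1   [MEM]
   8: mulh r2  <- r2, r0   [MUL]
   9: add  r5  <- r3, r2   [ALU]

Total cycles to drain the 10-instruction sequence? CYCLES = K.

[0] i0+i1  st/add  -- pair
[1] i2+i3  sub/ld  -- pair
[2] i4+i5  blt/sub  -- pair
[3] i6  or  -- RAW r1
[4] i7  st  -- no-port MEM/MUL
[5] i8  mulh  -- RAW r2
[6] i9  add  -- tail

CYCLES = 7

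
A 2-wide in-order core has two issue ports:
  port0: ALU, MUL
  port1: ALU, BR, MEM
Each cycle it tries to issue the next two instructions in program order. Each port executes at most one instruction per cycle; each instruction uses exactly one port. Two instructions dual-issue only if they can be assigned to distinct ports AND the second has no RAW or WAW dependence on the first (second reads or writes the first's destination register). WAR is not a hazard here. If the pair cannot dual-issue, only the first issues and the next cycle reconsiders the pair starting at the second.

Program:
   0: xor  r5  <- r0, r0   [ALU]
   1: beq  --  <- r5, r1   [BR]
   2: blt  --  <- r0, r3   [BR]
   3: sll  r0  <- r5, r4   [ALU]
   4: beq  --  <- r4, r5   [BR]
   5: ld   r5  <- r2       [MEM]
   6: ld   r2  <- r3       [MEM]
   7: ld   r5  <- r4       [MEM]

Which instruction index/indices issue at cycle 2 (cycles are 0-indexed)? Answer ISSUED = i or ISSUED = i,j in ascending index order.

ISSUED = 2,3

c0: i0 xor  RAW r5
c1: i1 beq  no-port BR/BR
c2: i2,i3 blt sll  pair
c3: i4 beq  no-port BR/MEM
c4: i5 ld  no-port MEM/MEM
c5: i6 ld  no-port MEM/MEM
c6: i7 ld  tail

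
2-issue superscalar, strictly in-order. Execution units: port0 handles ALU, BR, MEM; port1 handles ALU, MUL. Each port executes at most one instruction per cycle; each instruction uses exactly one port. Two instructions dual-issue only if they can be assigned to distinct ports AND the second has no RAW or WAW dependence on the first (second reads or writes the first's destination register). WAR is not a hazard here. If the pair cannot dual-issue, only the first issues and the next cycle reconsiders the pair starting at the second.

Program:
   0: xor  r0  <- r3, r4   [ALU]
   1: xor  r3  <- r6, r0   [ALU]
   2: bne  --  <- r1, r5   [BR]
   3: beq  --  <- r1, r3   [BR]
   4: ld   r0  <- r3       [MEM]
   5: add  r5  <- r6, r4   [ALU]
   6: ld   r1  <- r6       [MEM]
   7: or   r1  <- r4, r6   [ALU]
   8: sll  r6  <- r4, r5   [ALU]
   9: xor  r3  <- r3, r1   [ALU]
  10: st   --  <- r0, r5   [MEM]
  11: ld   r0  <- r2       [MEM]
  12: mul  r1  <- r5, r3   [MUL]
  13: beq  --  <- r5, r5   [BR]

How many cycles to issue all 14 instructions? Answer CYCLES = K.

c0: i0 xor  RAW r0
c1: i1&i2 xor;bne  dual
c2: i3 beq  no-port BR/MEM
c3: i4&i5 ld;add  dual
c4: i6 ld  WAW r1
c5: i7&i8 or;sll  dual
c6: i9&i10 xor;st  dual
c7: i11&i12 ld;mul  dual
c8: i13 beq  tail

CYCLES = 9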